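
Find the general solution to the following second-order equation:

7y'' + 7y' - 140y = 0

Characteristic equation: 7r² + 7r - 140 = 0
Divide by 7: r² + r - 20 = 0
Roots: r = 4, -5 (distinct real)
General solution: y = C₁e^(4x) + C₂e^(-5x)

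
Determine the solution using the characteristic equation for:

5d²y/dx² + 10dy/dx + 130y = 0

Characteristic equation: 5r² + 10r + 130 = 0
Divide by 5: r² + 2r + 26 = 0
Roots: r = -1 ± 5i (complex conjugates)
General solution: y = e^(-x)(C₁cos(5x) + C₂sin(5x))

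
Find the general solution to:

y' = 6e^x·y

Separating variables and integrating:
ln|y| = 6e^x + C

General solution: y = Ce^(6e^x)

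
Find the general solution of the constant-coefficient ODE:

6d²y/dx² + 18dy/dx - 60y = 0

Characteristic equation: 6r² + 18r - 60 = 0
Divide by 6: r² + 3r - 10 = 0
Roots: r = 2, -5 (distinct real)
General solution: y = C₁e^(2x) + C₂e^(-5x)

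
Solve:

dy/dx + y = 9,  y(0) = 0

General solution: y = 9 + Ce^(-x)
Applying y(0) = 0: C = 0 - 9 = -9
Particular solution: y = 9 - 9e^(-x)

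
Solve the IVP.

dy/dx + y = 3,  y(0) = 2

General solution: y = 3 + Ce^(-x)
Applying y(0) = 2: C = 2 - 3 = -1
Particular solution: y = 3 - e^(-x)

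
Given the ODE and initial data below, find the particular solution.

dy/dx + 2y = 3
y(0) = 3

General solution: y = 3/2 + Ce^(-2x)
Applying y(0) = 3: C = 3 - 3/2 = 3/2
Particular solution: y = 3/2 + (3/2)e^(-2x)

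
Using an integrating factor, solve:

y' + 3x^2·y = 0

Using integrating factor method:

General solution: y = Ce^(-x^3)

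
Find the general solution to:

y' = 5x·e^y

Separating variables and integrating:
-e^(-y) = 5x²/2 + C

General solution: y = -ln(C - 5x²/2)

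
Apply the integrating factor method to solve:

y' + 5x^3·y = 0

Using integrating factor method:

General solution: y = Ce^(-5x^4/4)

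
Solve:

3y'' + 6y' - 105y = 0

Characteristic equation: 3r² + 6r - 105 = 0
Divide by 3: r² + 2r - 35 = 0
Roots: r = 5, -7 (distinct real)
General solution: y = C₁e^(5x) + C₂e^(-7x)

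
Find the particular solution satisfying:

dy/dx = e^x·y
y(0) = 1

General solution: y = Ce^(e^x)
Applying IC y(0) = 1:
Particular solution: y = e^(e^x - 1)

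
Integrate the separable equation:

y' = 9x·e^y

Separating variables and integrating:
-e^(-y) = 9x²/2 + C

General solution: y = -ln(C - 9x²/2)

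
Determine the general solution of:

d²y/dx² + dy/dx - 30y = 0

Characteristic equation: r² + r - 30 = 0
Roots: r = 5, -6 (distinct real)
General solution: y = C₁e^(5x) + C₂e^(-6x)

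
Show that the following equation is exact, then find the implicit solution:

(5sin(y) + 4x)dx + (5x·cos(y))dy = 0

Verify exactness: ∂M/∂y = ∂N/∂x ✓
Find F(x,y) such that ∂F/∂x = M, ∂F/∂y = N
Solution: 5x·sin(y) + 2x² = C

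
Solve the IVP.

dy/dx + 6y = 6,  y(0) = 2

General solution: y = 1 + Ce^(-6x)
Applying y(0) = 2: C = 2 - 1 = 1
Particular solution: y = 1 + e^(-6x)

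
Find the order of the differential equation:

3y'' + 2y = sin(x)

The order is 2 (highest derivative is of order 2).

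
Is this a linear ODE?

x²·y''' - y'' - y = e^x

Yes. Linear (y and its derivatives appear to the first power only, no products of y terms)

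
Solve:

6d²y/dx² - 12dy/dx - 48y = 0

Characteristic equation: 6r² - 12r - 48 = 0
Divide by 6: r² - 2r - 8 = 0
Roots: r = 4, -2 (distinct real)
General solution: y = C₁e^(4x) + C₂e^(-2x)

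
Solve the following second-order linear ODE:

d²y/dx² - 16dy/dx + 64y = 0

Characteristic equation: r² - 16r + 64 = 0
Factored: (r - 8)² = 0
Repeated root: r = 8
General solution: y = (C₁ + C₂x)e^(8x)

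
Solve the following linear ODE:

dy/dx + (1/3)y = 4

Using integrating factor method:

General solution: y = 12 + Ce^(-x/3)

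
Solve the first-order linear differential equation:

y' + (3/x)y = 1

Using integrating factor method:

General solution: y = (1/4)x + Cx^(-3)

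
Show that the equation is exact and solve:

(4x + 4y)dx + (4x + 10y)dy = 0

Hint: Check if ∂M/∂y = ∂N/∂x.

Verify exactness: ∂M/∂y = ∂N/∂x ✓
Find F(x,y) such that ∂F/∂x = M, ∂F/∂y = N
Solution: 2x² + 4xy + 5y² = C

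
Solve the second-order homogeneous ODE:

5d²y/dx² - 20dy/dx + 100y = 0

Characteristic equation: 5r² - 20r + 100 = 0
Divide by 5: r² - 4r + 20 = 0
Roots: r = 2 ± 4i (complex conjugates)
General solution: y = e^(2x)(C₁cos(4x) + C₂sin(4x))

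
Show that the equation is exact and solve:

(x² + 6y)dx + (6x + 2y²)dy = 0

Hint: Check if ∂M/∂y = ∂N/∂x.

Verify exactness: ∂M/∂y = ∂N/∂x ✓
Find F(x,y) such that ∂F/∂x = M, ∂F/∂y = N
Solution: x³/3 + 6xy + 2y³/3 = C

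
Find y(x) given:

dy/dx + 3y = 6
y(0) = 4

General solution: y = 2 + Ce^(-3x)
Applying y(0) = 4: C = 4 - 2 = 2
Particular solution: y = 2 + 2e^(-3x)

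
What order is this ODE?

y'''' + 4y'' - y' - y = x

The order is 4 (highest derivative is of order 4).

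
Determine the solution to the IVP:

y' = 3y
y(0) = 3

General solution: y = Ce^(3x)
Applying IC y(0) = 3:
Particular solution: y = 3e^(3x)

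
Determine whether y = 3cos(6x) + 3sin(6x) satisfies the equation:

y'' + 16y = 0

Verification:
y'' = -108cos(6x) - 108sin(6x)
y'' + 16y ≠ 0 (frequency mismatch: got 36 instead of 16)

No, it is not a solution.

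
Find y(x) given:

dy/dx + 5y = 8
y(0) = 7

General solution: y = 8/5 + Ce^(-5x)
Applying y(0) = 7: C = 7 - 8/5 = 27/5
Particular solution: y = 8/5 + (27/5)e^(-5x)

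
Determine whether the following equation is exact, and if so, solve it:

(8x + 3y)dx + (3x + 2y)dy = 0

Verify exactness: ∂M/∂y = ∂N/∂x ✓
Find F(x,y) such that ∂F/∂x = M, ∂F/∂y = N
Solution: 4x² + 3xy + y² = C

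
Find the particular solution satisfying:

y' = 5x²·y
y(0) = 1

General solution: y = Ce^(5x³/3)
Applying IC y(0) = 1:
Particular solution: y = e^(5x³/3)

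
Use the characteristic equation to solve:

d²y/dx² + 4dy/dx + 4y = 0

Characteristic equation: r² + 4r + 4 = 0
Factored: (r + 2)² = 0
Repeated root: r = -2
General solution: y = (C₁ + C₂x)e^(-2x)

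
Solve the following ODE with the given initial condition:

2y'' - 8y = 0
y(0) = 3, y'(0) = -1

General solution: y = C₁e^(2x) + C₂e^(-2x)
Applying ICs: C₁ = 5/4, C₂ = 7/4
Particular solution: y = (5/4)e^(2x) + (7/4)e^(-2x)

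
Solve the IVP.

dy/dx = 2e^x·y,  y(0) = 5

General solution: y = Ce^(2e^x)
Applying IC y(0) = 5:
Particular solution: y = 5e^(2(e^x - 1))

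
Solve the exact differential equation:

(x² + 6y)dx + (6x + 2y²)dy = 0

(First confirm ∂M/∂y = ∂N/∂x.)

Verify exactness: ∂M/∂y = ∂N/∂x ✓
Find F(x,y) such that ∂F/∂x = M, ∂F/∂y = N
Solution: x³/3 + 6xy + 2y³/3 = C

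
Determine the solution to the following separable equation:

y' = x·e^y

Separating variables and integrating:
-e^(-y) = x²/2 + C

General solution: y = -ln(C - x²/2)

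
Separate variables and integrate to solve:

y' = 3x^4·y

Separating variables and integrating:
ln|y| = 3x^5/5 + C

General solution: y = Ce^(3x^5/5)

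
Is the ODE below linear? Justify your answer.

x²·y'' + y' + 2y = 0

Yes. Linear (y and its derivatives appear to the first power only, no products of y terms)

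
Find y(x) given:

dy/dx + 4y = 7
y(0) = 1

General solution: y = 7/4 + Ce^(-4x)
Applying y(0) = 1: C = 1 - 7/4 = -3/4
Particular solution: y = 7/4 - (3/4)e^(-4x)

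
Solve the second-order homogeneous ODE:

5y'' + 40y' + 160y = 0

Characteristic equation: 5r² + 40r + 160 = 0
Divide by 5: r² + 8r + 32 = 0
Roots: r = -4 ± 4i (complex conjugates)
General solution: y = e^(-4x)(C₁cos(4x) + C₂sin(4x))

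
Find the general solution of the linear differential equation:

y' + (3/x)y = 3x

Using integrating factor method:

General solution: y = (3/5)x^2 + Cx^(-3)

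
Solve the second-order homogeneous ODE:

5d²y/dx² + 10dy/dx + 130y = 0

Characteristic equation: 5r² + 10r + 130 = 0
Divide by 5: r² + 2r + 26 = 0
Roots: r = -1 ± 5i (complex conjugates)
General solution: y = e^(-x)(C₁cos(5x) + C₂sin(5x))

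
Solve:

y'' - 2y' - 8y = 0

Characteristic equation: r² - 2r - 8 = 0
Roots: r = 4, -2 (distinct real)
General solution: y = C₁e^(4x) + C₂e^(-2x)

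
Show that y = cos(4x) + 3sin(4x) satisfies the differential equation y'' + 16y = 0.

Verification:
y'' = -16cos(4x) - 48sin(4x)
y'' + 16y = 0 ✓

Yes, it is a solution.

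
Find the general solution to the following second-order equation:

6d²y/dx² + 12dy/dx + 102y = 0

Characteristic equation: 6r² + 12r + 102 = 0
Divide by 6: r² + 2r + 17 = 0
Roots: r = -1 ± 4i (complex conjugates)
General solution: y = e^(-x)(C₁cos(4x) + C₂sin(4x))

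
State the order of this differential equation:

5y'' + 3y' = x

The order is 2 (highest derivative is of order 2).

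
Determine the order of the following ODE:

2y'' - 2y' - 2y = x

The order is 2 (highest derivative is of order 2).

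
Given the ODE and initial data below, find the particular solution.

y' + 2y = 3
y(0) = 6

General solution: y = 3/2 + Ce^(-2x)
Applying y(0) = 6: C = 6 - 3/2 = 9/2
Particular solution: y = 3/2 + (9/2)e^(-2x)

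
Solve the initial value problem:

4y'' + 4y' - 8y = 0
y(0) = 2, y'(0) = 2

General solution: y = C₁e^x + C₂e^(-2x)
Applying ICs: C₁ = 2, C₂ = 0
Particular solution: y = 2e^x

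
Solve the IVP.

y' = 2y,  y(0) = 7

General solution: y = Ce^(2x)
Applying IC y(0) = 7:
Particular solution: y = 7e^(2x)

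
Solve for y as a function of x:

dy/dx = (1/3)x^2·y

Separating variables and integrating:
ln|y| = x^3/9 + C

General solution: y = Ce^(x^3/9)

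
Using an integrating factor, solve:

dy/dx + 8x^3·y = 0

Using integrating factor method:

General solution: y = Ce^(-2x^4)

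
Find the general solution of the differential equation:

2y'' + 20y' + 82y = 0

Characteristic equation: 2r² + 20r + 82 = 0
Divide by 2: r² + 10r + 41 = 0
Roots: r = -5 ± 4i (complex conjugates)
General solution: y = e^(-5x)(C₁cos(4x) + C₂sin(4x))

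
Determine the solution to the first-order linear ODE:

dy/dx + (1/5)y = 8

Using integrating factor method:

General solution: y = 40 + Ce^(-x/5)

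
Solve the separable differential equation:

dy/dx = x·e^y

Separating variables and integrating:
-e^(-y) = x²/2 + C

General solution: y = -ln(C - x²/2)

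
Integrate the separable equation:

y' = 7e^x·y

Separating variables and integrating:
ln|y| = 7e^x + C

General solution: y = Ce^(7e^x)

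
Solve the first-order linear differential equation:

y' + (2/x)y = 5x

Using integrating factor method:

General solution: y = (5/4)x^2 + Cx^(-2)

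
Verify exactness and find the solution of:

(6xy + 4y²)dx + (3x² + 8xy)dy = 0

Verify exactness: ∂M/∂y = ∂N/∂x ✓
Find F(x,y) such that ∂F/∂x = M, ∂F/∂y = N
Solution: 3x²y + 4xy² = C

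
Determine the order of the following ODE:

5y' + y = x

The order is 1 (highest derivative is of order 1).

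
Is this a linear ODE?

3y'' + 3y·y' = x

No. Nonlinear (product y·y')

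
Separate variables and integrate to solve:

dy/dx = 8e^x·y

Separating variables and integrating:
ln|y| = 8e^x + C

General solution: y = Ce^(8e^x)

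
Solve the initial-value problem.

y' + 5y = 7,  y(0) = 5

General solution: y = 7/5 + Ce^(-5x)
Applying y(0) = 5: C = 5 - 7/5 = 18/5
Particular solution: y = 7/5 + (18/5)e^(-5x)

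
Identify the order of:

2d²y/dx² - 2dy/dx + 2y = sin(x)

The order is 2 (highest derivative is of order 2).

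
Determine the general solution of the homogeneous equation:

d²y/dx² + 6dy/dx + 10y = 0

Characteristic equation: r² + 6r + 10 = 0
Roots: r = -3 ± i (complex conjugates)
General solution: y = e^(-3x)(C₁cos(x) + C₂sin(x))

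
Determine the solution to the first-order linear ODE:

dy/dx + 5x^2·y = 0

Using integrating factor method:

General solution: y = Ce^(-5x^3/3)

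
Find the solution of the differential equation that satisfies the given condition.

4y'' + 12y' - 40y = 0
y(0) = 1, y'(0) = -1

General solution: y = C₁e^(2x) + C₂e^(-5x)
Applying ICs: C₁ = 4/7, C₂ = 3/7
Particular solution: y = (4/7)e^(2x) + (3/7)e^(-5x)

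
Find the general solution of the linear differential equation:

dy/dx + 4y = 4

Using integrating factor method:

General solution: y = 1 + Ce^(-4x)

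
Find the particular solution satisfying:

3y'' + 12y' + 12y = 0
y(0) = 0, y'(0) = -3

General solution: y = (C₁ + C₂x)e^(-2x)
Repeated root r = -2
Applying ICs: C₁ = 0, C₂ = -3
Particular solution: y = -3xe^(-2x)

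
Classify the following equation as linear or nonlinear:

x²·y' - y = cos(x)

Linear (y and its derivatives appear to the first power only, no products of y terms)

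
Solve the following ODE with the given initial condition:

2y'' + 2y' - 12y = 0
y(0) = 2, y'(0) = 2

General solution: y = C₁e^(2x) + C₂e^(-3x)
Applying ICs: C₁ = 8/5, C₂ = 2/5
Particular solution: y = (8/5)e^(2x) + (2/5)e^(-3x)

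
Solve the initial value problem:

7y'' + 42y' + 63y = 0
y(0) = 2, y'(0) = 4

General solution: y = (C₁ + C₂x)e^(-3x)
Repeated root r = -3
Applying ICs: C₁ = 2, C₂ = 10
Particular solution: y = (2 + 10x)e^(-3x)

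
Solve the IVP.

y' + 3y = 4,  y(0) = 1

General solution: y = 4/3 + Ce^(-3x)
Applying y(0) = 1: C = 1 - 4/3 = -1/3
Particular solution: y = 4/3 - (1/3)e^(-3x)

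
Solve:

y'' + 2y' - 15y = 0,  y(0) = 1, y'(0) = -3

General solution: y = C₁e^(3x) + C₂e^(-5x)
Applying ICs: C₁ = 1/4, C₂ = 3/4
Particular solution: y = (1/4)e^(3x) + (3/4)e^(-5x)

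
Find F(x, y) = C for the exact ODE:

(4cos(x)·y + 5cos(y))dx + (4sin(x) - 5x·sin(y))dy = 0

Verify exactness: ∂M/∂y = ∂N/∂x ✓
Find F(x,y) such that ∂F/∂x = M, ∂F/∂y = N
Solution: 4sin(x)·y + 5x·cos(y) = C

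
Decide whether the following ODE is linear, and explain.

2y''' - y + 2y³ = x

Nonlinear (y³ term)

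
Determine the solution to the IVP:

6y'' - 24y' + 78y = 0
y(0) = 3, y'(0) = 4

General solution: y = e^(2x)(C₁cos(3x) + C₂sin(3x))
Complex roots r = 2 ± 3i
Applying ICs: C₁ = 3, C₂ = -2/3
Particular solution: y = e^(2x)(3cos(3x) - (2/3)sin(3x))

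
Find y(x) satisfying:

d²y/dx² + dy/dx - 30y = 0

Characteristic equation: r² + r - 30 = 0
Roots: r = 5, -6 (distinct real)
General solution: y = C₁e^(5x) + C₂e^(-6x)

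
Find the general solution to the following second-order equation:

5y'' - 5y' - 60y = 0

Characteristic equation: 5r² - 5r - 60 = 0
Divide by 5: r² - r - 12 = 0
Roots: r = 4, -3 (distinct real)
General solution: y = C₁e^(4x) + C₂e^(-3x)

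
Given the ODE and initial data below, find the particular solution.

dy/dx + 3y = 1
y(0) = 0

General solution: y = 1/3 + Ce^(-3x)
Applying y(0) = 0: C = 0 - 1/3 = -1/3
Particular solution: y = 1/3 - (1/3)e^(-3x)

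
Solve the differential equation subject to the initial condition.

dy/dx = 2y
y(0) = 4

General solution: y = Ce^(2x)
Applying IC y(0) = 4:
Particular solution: y = 4e^(2x)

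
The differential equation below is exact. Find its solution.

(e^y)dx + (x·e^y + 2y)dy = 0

Verify exactness: ∂M/∂y = ∂N/∂x ✓
Find F(x,y) such that ∂F/∂x = M, ∂F/∂y = N
Solution: x·e^y + y² = C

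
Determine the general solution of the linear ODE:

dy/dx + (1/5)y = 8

Using integrating factor method:

General solution: y = 40 + Ce^(-x/5)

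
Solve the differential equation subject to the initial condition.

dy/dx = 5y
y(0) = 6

General solution: y = Ce^(5x)
Applying IC y(0) = 6:
Particular solution: y = 6e^(5x)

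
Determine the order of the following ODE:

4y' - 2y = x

The order is 1 (highest derivative is of order 1).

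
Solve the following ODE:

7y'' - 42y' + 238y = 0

Characteristic equation: 7r² - 42r + 238 = 0
Divide by 7: r² - 6r + 34 = 0
Roots: r = 3 ± 5i (complex conjugates)
General solution: y = e^(3x)(C₁cos(5x) + C₂sin(5x))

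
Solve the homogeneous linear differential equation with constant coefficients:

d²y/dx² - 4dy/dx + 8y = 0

Characteristic equation: r² - 4r + 8 = 0
Roots: r = 2 ± 2i (complex conjugates)
General solution: y = e^(2x)(C₁cos(2x) + C₂sin(2x))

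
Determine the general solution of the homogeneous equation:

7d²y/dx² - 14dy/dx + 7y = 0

Characteristic equation: 7r² - 14r + 7 = 0
Divide by 7: r² - 2r + 1 = 0
Factored: (r - 1)² = 0
Repeated root: r = 1
General solution: y = (C₁ + C₂x)e^x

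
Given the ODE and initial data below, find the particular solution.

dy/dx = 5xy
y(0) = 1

General solution: y = Ce^(5x²/2)
Applying IC y(0) = 1:
Particular solution: y = e^(5x²/2)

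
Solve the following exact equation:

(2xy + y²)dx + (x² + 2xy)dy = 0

Verify exactness: ∂M/∂y = ∂N/∂x ✓
Find F(x,y) such that ∂F/∂x = M, ∂F/∂y = N
Solution: x²y + xy² = C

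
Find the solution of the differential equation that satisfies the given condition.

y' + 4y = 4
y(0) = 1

General solution: y = 1 + Ce^(-4x)
Applying y(0) = 1: C = 1 - 1 = 0
Particular solution: y = 1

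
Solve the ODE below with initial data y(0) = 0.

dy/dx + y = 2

General solution: y = 2 + Ce^(-x)
Applying y(0) = 0: C = 0 - 2 = -2
Particular solution: y = 2 - 2e^(-x)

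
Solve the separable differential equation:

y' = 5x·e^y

Separating variables and integrating:
-e^(-y) = 5x²/2 + C

General solution: y = -ln(C - 5x²/2)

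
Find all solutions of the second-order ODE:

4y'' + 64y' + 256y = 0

Characteristic equation: 4r² + 64r + 256 = 0
Divide by 4: r² + 16r + 64 = 0
Factored: (r + 8)² = 0
Repeated root: r = -8
General solution: y = (C₁ + C₂x)e^(-8x)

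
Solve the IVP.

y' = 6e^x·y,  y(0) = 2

General solution: y = Ce^(6e^x)
Applying IC y(0) = 2:
Particular solution: y = 2e^(6(e^x - 1))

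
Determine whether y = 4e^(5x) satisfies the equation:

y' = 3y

Verification:
y = 4e^(5x)
y' = 20e^(5x)
But 3y = 12e^(5x)
y' ≠ 3y — the derivative does not match

No, it is not a solution.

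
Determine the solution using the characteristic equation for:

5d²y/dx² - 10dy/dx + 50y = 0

Characteristic equation: 5r² - 10r + 50 = 0
Divide by 5: r² - 2r + 10 = 0
Roots: r = 1 ± 3i (complex conjugates)
General solution: y = e^x(C₁cos(3x) + C₂sin(3x))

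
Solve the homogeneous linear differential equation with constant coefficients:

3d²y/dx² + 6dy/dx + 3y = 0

Characteristic equation: 3r² + 6r + 3 = 0
Divide by 3: r² + 2r + 1 = 0
Factored: (r + 1)² = 0
Repeated root: r = -1
General solution: y = (C₁ + C₂x)e^(-x)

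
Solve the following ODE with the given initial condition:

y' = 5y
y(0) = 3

General solution: y = Ce^(5x)
Applying IC y(0) = 3:
Particular solution: y = 3e^(5x)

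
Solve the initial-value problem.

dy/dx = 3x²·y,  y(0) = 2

General solution: y = Ce^(x³)
Applying IC y(0) = 2:
Particular solution: y = 2e^(x³)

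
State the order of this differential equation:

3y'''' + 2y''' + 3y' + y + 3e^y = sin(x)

The order is 4 (highest derivative is of order 4).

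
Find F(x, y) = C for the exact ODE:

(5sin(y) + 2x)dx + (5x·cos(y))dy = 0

Verify exactness: ∂M/∂y = ∂N/∂x ✓
Find F(x,y) such that ∂F/∂x = M, ∂F/∂y = N
Solution: 5x·sin(y) + x² = C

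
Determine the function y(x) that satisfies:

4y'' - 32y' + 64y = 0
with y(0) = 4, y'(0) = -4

General solution: y = (C₁ + C₂x)e^(4x)
Repeated root r = 4
Applying ICs: C₁ = 4, C₂ = -20
Particular solution: y = (4 - 20x)e^(4x)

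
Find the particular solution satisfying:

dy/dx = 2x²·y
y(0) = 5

General solution: y = Ce^(2x³/3)
Applying IC y(0) = 5:
Particular solution: y = 5e^(2x³/3)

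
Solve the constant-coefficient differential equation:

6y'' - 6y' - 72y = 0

Characteristic equation: 6r² - 6r - 72 = 0
Divide by 6: r² - r - 12 = 0
Roots: r = 4, -3 (distinct real)
General solution: y = C₁e^(4x) + C₂e^(-3x)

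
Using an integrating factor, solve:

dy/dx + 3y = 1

Using integrating factor method:

General solution: y = 1/3 + Ce^(-3x)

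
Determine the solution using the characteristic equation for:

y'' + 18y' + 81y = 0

Characteristic equation: r² + 18r + 81 = 0
Factored: (r + 9)² = 0
Repeated root: r = -9
General solution: y = (C₁ + C₂x)e^(-9x)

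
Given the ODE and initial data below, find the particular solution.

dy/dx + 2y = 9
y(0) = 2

General solution: y = 9/2 + Ce^(-2x)
Applying y(0) = 2: C = 2 - 9/2 = -5/2
Particular solution: y = 9/2 - (5/2)e^(-2x)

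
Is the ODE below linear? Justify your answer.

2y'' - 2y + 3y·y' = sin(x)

No. Nonlinear (product y·y')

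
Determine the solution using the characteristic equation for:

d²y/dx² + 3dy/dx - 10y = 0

Characteristic equation: r² + 3r - 10 = 0
Roots: r = 2, -5 (distinct real)
General solution: y = C₁e^(2x) + C₂e^(-5x)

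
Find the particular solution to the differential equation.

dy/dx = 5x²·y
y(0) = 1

General solution: y = Ce^(5x³/3)
Applying IC y(0) = 1:
Particular solution: y = e^(5x³/3)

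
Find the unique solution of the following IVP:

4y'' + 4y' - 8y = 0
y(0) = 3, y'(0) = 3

General solution: y = C₁e^x + C₂e^(-2x)
Applying ICs: C₁ = 3, C₂ = 0
Particular solution: y = 3e^x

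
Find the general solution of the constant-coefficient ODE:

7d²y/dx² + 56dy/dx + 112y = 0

Characteristic equation: 7r² + 56r + 112 = 0
Divide by 7: r² + 8r + 16 = 0
Factored: (r + 4)² = 0
Repeated root: r = -4
General solution: y = (C₁ + C₂x)e^(-4x)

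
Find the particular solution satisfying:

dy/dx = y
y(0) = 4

General solution: y = Ce^x
Applying IC y(0) = 4:
Particular solution: y = 4e^x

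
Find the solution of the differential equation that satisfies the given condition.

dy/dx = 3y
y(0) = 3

General solution: y = Ce^(3x)
Applying IC y(0) = 3:
Particular solution: y = 3e^(3x)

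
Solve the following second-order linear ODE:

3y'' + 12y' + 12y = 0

Characteristic equation: 3r² + 12r + 12 = 0
Divide by 3: r² + 4r + 4 = 0
Factored: (r + 2)² = 0
Repeated root: r = -2
General solution: y = (C₁ + C₂x)e^(-2x)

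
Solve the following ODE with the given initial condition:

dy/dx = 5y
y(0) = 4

General solution: y = Ce^(5x)
Applying IC y(0) = 4:
Particular solution: y = 4e^(5x)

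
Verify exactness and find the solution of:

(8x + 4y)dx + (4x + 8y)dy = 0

Verify exactness: ∂M/∂y = ∂N/∂x ✓
Find F(x,y) such that ∂F/∂x = M, ∂F/∂y = N
Solution: 4x² + 4xy + 4y² = C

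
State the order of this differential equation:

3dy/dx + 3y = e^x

The order is 1 (highest derivative is of order 1).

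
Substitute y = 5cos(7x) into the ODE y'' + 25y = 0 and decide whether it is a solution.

Verification:
y'' = -245cos(7x)
y'' + 25y ≠ 0 (frequency mismatch: got 49 instead of 25)

No, it is not a solution.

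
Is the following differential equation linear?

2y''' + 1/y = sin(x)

No. Nonlinear (1/y term)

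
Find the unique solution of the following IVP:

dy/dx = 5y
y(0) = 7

General solution: y = Ce^(5x)
Applying IC y(0) = 7:
Particular solution: y = 7e^(5x)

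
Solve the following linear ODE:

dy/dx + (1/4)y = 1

Using integrating factor method:

General solution: y = 4 + Ce^(-x/4)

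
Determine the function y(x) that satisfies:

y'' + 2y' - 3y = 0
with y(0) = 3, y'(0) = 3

General solution: y = C₁e^x + C₂e^(-3x)
Applying ICs: C₁ = 3, C₂ = 0
Particular solution: y = 3e^x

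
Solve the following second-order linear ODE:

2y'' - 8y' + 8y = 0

Characteristic equation: 2r² - 8r + 8 = 0
Divide by 2: r² - 4r + 4 = 0
Factored: (r - 2)² = 0
Repeated root: r = 2
General solution: y = (C₁ + C₂x)e^(2x)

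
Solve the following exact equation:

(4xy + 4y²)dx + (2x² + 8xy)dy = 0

Verify exactness: ∂M/∂y = ∂N/∂x ✓
Find F(x,y) such that ∂F/∂x = M, ∂F/∂y = N
Solution: 2x²y + 4xy² = C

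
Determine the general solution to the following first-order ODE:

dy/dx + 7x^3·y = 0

Using integrating factor method:

General solution: y = Ce^(-7x^4/4)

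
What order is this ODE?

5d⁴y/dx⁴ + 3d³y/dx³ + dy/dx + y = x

The order is 4 (highest derivative is of order 4).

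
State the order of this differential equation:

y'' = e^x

The order is 2 (highest derivative is of order 2).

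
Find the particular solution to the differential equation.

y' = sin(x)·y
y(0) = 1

General solution: y = Ce^(-cos(x))
Applying IC y(0) = 1:
Particular solution: y = e^(1-cos(x))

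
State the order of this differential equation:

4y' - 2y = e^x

The order is 1 (highest derivative is of order 1).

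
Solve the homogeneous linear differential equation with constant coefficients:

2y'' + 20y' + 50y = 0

Characteristic equation: 2r² + 20r + 50 = 0
Divide by 2: r² + 10r + 25 = 0
Factored: (r + 5)² = 0
Repeated root: r = -5
General solution: y = (C₁ + C₂x)e^(-5x)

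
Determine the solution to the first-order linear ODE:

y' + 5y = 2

Using integrating factor method:

General solution: y = 2/5 + Ce^(-5x)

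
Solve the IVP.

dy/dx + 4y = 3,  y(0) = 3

General solution: y = 3/4 + Ce^(-4x)
Applying y(0) = 3: C = 3 - 3/4 = 9/4
Particular solution: y = 3/4 + (9/4)e^(-4x)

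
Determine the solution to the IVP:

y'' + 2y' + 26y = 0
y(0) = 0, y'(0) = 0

General solution: y = e^(-x)(C₁cos(5x) + C₂sin(5x))
Complex roots r = -1 ± 5i
Applying ICs: C₁ = 0, C₂ = 0
Particular solution: y = 0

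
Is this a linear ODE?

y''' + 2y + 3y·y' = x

No. Nonlinear (product y·y')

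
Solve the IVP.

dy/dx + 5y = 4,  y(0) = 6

General solution: y = 4/5 + Ce^(-5x)
Applying y(0) = 6: C = 6 - 4/5 = 26/5
Particular solution: y = 4/5 + (26/5)e^(-5x)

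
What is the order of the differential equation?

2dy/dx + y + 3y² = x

The order is 1 (highest derivative is of order 1).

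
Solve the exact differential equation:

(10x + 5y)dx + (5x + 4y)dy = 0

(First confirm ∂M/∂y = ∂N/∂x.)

Verify exactness: ∂M/∂y = ∂N/∂x ✓
Find F(x,y) such that ∂F/∂x = M, ∂F/∂y = N
Solution: 5x² + 5xy + 2y² = C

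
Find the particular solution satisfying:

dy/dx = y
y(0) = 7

General solution: y = Ce^x
Applying IC y(0) = 7:
Particular solution: y = 7e^x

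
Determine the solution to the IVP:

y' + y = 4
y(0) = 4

General solution: y = 4 + Ce^(-x)
Applying y(0) = 4: C = 4 - 4 = 0
Particular solution: y = 4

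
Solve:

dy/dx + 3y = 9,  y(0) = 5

General solution: y = 3 + Ce^(-3x)
Applying y(0) = 5: C = 5 - 3 = 2
Particular solution: y = 3 + 2e^(-3x)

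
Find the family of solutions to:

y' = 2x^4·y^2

Separating variables and integrating:
-1/y = 2x^5/5 + C

General solution: y^-1 = (-2/5)x^5 + C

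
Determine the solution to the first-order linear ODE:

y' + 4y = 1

Using integrating factor method:

General solution: y = 1/4 + Ce^(-4x)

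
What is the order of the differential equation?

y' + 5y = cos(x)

The order is 1 (highest derivative is of order 1).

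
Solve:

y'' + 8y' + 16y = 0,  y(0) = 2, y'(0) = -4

General solution: y = (C₁ + C₂x)e^(-4x)
Repeated root r = -4
Applying ICs: C₁ = 2, C₂ = 4
Particular solution: y = (2 + 4x)e^(-4x)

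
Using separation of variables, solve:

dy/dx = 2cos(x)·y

Separating variables and integrating:
ln|y| = 2sin(x) + C

General solution: y = Ce^(2sin(x))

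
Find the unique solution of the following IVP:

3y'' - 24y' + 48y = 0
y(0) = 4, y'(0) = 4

General solution: y = (C₁ + C₂x)e^(4x)
Repeated root r = 4
Applying ICs: C₁ = 4, C₂ = -12
Particular solution: y = (4 - 12x)e^(4x)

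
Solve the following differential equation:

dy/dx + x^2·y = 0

Using integrating factor method:

General solution: y = Ce^(-x^3/3)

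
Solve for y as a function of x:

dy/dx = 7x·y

Separating variables and integrating:
ln|y| = 7x^2/2 + C

General solution: y = Ce^(7x^2/2)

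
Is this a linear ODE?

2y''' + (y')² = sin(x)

No. Nonlinear ((y')² term)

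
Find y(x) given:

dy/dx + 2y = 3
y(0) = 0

General solution: y = 3/2 + Ce^(-2x)
Applying y(0) = 0: C = 0 - 3/2 = -3/2
Particular solution: y = 3/2 - (3/2)e^(-2x)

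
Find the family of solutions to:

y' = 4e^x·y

Separating variables and integrating:
ln|y| = 4e^x + C

General solution: y = Ce^(4e^x)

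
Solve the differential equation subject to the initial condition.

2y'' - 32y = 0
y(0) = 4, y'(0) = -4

General solution: y = C₁e^(4x) + C₂e^(-4x)
Applying ICs: C₁ = 3/2, C₂ = 5/2
Particular solution: y = (3/2)e^(4x) + (5/2)e^(-4x)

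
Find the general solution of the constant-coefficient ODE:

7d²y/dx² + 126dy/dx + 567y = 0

Characteristic equation: 7r² + 126r + 567 = 0
Divide by 7: r² + 18r + 81 = 0
Factored: (r + 9)² = 0
Repeated root: r = -9
General solution: y = (C₁ + C₂x)e^(-9x)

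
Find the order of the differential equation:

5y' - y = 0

The order is 1 (highest derivative is of order 1).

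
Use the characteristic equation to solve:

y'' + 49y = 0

Characteristic equation: r² + 49 = 0
Roots: r = ±7i (complex conjugates)
General solution: y = C₁cos(7x) + C₂sin(7x)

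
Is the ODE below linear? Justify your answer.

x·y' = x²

Yes. Linear (y and its derivatives appear to the first power only, no products of y terms)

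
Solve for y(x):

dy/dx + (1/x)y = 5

Using integrating factor method:

General solution: y = (5/2)x + C/x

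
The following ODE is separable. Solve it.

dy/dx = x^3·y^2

Separating variables and integrating:
-1/y = x^4/4 + C

General solution: y^-1 = (-1/4)x^4 + C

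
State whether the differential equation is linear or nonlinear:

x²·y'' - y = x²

Linear (y and its derivatives appear to the first power only, no products of y terms)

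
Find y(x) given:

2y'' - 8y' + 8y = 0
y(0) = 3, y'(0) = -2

General solution: y = (C₁ + C₂x)e^(2x)
Repeated root r = 2
Applying ICs: C₁ = 3, C₂ = -8
Particular solution: y = (3 - 8x)e^(2x)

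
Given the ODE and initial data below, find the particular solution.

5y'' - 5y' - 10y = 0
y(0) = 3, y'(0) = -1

General solution: y = C₁e^(2x) + C₂e^(-x)
Applying ICs: C₁ = 2/3, C₂ = 7/3
Particular solution: y = (2/3)e^(2x) + (7/3)e^(-x)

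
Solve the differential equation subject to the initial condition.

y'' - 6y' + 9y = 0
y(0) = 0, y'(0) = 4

General solution: y = (C₁ + C₂x)e^(3x)
Repeated root r = 3
Applying ICs: C₁ = 0, C₂ = 4
Particular solution: y = 4xe^(3x)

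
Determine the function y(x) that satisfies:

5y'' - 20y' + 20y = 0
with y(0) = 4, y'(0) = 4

General solution: y = (C₁ + C₂x)e^(2x)
Repeated root r = 2
Applying ICs: C₁ = 4, C₂ = -4
Particular solution: y = (4 - 4x)e^(2x)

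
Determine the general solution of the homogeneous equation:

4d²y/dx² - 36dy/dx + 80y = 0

Characteristic equation: 4r² - 36r + 80 = 0
Divide by 4: r² - 9r + 20 = 0
Roots: r = 4, 5 (distinct real)
General solution: y = C₁e^(4x) + C₂e^(5x)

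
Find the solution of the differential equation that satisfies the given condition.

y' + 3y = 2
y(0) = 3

General solution: y = 2/3 + Ce^(-3x)
Applying y(0) = 3: C = 3 - 2/3 = 7/3
Particular solution: y = 2/3 + (7/3)e^(-3x)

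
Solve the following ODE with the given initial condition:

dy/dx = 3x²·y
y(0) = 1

General solution: y = Ce^(x³)
Applying IC y(0) = 1:
Particular solution: y = e^(x³)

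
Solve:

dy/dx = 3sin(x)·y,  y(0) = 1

General solution: y = Ce^(-3cos(x))
Applying IC y(0) = 1:
Particular solution: y = e^(3(1-cos(x)))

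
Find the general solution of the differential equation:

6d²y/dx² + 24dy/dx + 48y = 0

Characteristic equation: 6r² + 24r + 48 = 0
Divide by 6: r² + 4r + 8 = 0
Roots: r = -2 ± 2i (complex conjugates)
General solution: y = e^(-2x)(C₁cos(2x) + C₂sin(2x))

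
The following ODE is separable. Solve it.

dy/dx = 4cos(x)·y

Separating variables and integrating:
ln|y| = 4sin(x) + C

General solution: y = Ce^(4sin(x))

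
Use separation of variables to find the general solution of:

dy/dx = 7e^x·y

Separating variables and integrating:
ln|y| = 7e^x + C

General solution: y = Ce^(7e^x)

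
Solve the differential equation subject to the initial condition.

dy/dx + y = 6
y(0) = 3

General solution: y = 6 + Ce^(-x)
Applying y(0) = 3: C = 3 - 6 = -3
Particular solution: y = 6 - 3e^(-x)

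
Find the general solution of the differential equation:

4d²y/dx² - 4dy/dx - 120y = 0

Characteristic equation: 4r² - 4r - 120 = 0
Divide by 4: r² - r - 30 = 0
Roots: r = 6, -5 (distinct real)
General solution: y = C₁e^(6x) + C₂e^(-5x)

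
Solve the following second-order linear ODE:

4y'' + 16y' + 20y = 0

Characteristic equation: 4r² + 16r + 20 = 0
Divide by 4: r² + 4r + 5 = 0
Roots: r = -2 ± i (complex conjugates)
General solution: y = e^(-2x)(C₁cos(x) + C₂sin(x))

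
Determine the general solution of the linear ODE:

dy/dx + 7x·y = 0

Using integrating factor method:

General solution: y = Ce^(-7x^2/2)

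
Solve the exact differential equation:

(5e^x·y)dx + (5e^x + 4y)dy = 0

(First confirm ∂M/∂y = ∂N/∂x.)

Verify exactness: ∂M/∂y = ∂N/∂x ✓
Find F(x,y) such that ∂F/∂x = M, ∂F/∂y = N
Solution: 5e^x·y + 2y² = C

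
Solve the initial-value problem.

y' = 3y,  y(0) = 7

General solution: y = Ce^(3x)
Applying IC y(0) = 7:
Particular solution: y = 7e^(3x)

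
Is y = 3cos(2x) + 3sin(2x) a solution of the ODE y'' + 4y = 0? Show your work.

Verification:
y'' = -12cos(2x) - 12sin(2x)
y'' + 4y = 0 ✓

Yes, it is a solution.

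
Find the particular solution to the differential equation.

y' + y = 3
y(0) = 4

General solution: y = 3 + Ce^(-x)
Applying y(0) = 4: C = 4 - 3 = 1
Particular solution: y = 3 + e^(-x)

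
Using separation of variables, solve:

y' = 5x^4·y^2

Separating variables and integrating:
-1/y = x^5 + C

General solution: y^-1 = -x^5 + C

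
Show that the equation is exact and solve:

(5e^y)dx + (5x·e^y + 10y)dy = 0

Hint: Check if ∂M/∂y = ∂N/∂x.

Verify exactness: ∂M/∂y = ∂N/∂x ✓
Find F(x,y) such that ∂F/∂x = M, ∂F/∂y = N
Solution: 5x·e^y + 5y² = C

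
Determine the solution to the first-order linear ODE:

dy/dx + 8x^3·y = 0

Using integrating factor method:

General solution: y = Ce^(-2x^4)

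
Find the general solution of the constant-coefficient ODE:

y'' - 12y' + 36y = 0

Characteristic equation: r² - 12r + 36 = 0
Factored: (r - 6)² = 0
Repeated root: r = 6
General solution: y = (C₁ + C₂x)e^(6x)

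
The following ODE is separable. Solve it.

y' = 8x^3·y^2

Separating variables and integrating:
-1/y = 2x^4 + C

General solution: y^-1 = -2x^4 + C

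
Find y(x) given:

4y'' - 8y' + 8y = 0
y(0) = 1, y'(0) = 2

General solution: y = e^x(C₁cos(x) + C₂sin(x))
Complex roots r = 1 ± i
Applying ICs: C₁ = 1, C₂ = 1
Particular solution: y = e^x(cos(x) + sin(x))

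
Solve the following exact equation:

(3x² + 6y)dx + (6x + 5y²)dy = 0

Verify exactness: ∂M/∂y = ∂N/∂x ✓
Find F(x,y) such that ∂F/∂x = M, ∂F/∂y = N
Solution: x³ + 6xy + 5y³/3 = C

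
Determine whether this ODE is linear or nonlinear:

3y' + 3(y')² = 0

Nonlinear ((y')² term)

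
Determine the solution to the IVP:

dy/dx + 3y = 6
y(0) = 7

General solution: y = 2 + Ce^(-3x)
Applying y(0) = 7: C = 7 - 2 = 5
Particular solution: y = 2 + 5e^(-3x)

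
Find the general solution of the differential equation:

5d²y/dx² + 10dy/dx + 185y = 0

Characteristic equation: 5r² + 10r + 185 = 0
Divide by 5: r² + 2r + 37 = 0
Roots: r = -1 ± 6i (complex conjugates)
General solution: y = e^(-x)(C₁cos(6x) + C₂sin(6x))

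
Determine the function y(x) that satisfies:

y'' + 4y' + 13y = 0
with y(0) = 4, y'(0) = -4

General solution: y = e^(-2x)(C₁cos(3x) + C₂sin(3x))
Complex roots r = -2 ± 3i
Applying ICs: C₁ = 4, C₂ = 4/3
Particular solution: y = e^(-2x)(4cos(3x) + (4/3)sin(3x))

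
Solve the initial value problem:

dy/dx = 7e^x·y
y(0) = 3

General solution: y = Ce^(7e^x)
Applying IC y(0) = 3:
Particular solution: y = 3e^(7(e^x - 1))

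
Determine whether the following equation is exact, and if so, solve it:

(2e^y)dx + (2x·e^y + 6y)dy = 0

Verify exactness: ∂M/∂y = ∂N/∂x ✓
Find F(x,y) such that ∂F/∂x = M, ∂F/∂y = N
Solution: 2x·e^y + 3y² = C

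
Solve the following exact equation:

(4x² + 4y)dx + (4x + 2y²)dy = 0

Verify exactness: ∂M/∂y = ∂N/∂x ✓
Find F(x,y) such that ∂F/∂x = M, ∂F/∂y = N
Solution: 4x³/3 + 4xy + 2y³/3 = C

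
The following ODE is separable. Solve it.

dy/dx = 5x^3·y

Separating variables and integrating:
ln|y| = 5x^4/4 + C

General solution: y = Ce^(5x^4/4)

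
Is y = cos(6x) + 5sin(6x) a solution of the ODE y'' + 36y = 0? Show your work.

Verification:
y'' = -36cos(6x) - 180sin(6x)
y'' + 36y = 0 ✓

Yes, it is a solution.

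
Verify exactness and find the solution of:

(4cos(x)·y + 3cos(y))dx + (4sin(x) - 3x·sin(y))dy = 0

Verify exactness: ∂M/∂y = ∂N/∂x ✓
Find F(x,y) such that ∂F/∂x = M, ∂F/∂y = N
Solution: 4sin(x)·y + 3x·cos(y) = C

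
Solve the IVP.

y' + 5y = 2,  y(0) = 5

General solution: y = 2/5 + Ce^(-5x)
Applying y(0) = 5: C = 5 - 2/5 = 23/5
Particular solution: y = 2/5 + (23/5)e^(-5x)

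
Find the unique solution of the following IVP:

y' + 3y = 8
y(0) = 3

General solution: y = 8/3 + Ce^(-3x)
Applying y(0) = 3: C = 3 - 8/3 = 1/3
Particular solution: y = 8/3 + (1/3)e^(-3x)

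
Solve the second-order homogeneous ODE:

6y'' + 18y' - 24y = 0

Characteristic equation: 6r² + 18r - 24 = 0
Divide by 6: r² + 3r - 4 = 0
Roots: r = 1, -4 (distinct real)
General solution: y = C₁e^x + C₂e^(-4x)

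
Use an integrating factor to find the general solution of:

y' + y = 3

Using integrating factor method:

General solution: y = 3 + Ce^(-x)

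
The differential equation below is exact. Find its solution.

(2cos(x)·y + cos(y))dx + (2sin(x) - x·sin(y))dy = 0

Verify exactness: ∂M/∂y = ∂N/∂x ✓
Find F(x,y) such that ∂F/∂x = M, ∂F/∂y = N
Solution: 2sin(x)·y + x·cos(y) = C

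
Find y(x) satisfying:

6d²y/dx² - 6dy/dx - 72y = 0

Characteristic equation: 6r² - 6r - 72 = 0
Divide by 6: r² - r - 12 = 0
Roots: r = 4, -3 (distinct real)
General solution: y = C₁e^(4x) + C₂e^(-3x)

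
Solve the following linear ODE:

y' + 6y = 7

Using integrating factor method:

General solution: y = 7/6 + Ce^(-6x)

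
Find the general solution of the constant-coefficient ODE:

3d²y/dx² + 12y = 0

Characteristic equation: 3r² + 12 = 0
Divide by 3: r² + 4 = 0
Roots: r = ±2i (complex conjugates)
General solution: y = C₁cos(2x) + C₂sin(2x)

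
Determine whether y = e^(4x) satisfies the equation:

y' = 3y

Verification:
y = e^(4x)
y' = 4e^(4x)
But 3y = 3e^(4x)
y' ≠ 3y — the derivative does not match

No, it is not a solution.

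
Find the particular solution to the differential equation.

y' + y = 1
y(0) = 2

General solution: y = 1 + Ce^(-x)
Applying y(0) = 2: C = 2 - 1 = 1
Particular solution: y = 1 + e^(-x)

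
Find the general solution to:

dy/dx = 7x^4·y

Separating variables and integrating:
ln|y| = 7x^5/5 + C

General solution: y = Ce^(7x^5/5)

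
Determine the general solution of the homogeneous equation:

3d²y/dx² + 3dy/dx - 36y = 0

Characteristic equation: 3r² + 3r - 36 = 0
Divide by 3: r² + r - 12 = 0
Roots: r = 3, -4 (distinct real)
General solution: y = C₁e^(3x) + C₂e^(-4x)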